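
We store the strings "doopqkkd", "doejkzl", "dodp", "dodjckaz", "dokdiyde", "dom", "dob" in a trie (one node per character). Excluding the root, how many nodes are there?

28

Count nodes per top-level branch (shared prefixes stored once):
  'd'-branch (dob, dodjckaz, dodp, doejkzl, dokdiyde, dom, doopqkkd): 28 nodes
Sum: 28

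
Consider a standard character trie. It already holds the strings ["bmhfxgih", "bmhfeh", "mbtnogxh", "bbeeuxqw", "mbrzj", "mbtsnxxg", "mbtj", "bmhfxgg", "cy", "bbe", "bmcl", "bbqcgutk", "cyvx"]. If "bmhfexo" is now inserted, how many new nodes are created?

Walking "bmhfexo" from the root, the first 5 characters ("bmhfe") follow existing edges; "x" is the first miss.
So 7 − 5 = 2 new nodes.

2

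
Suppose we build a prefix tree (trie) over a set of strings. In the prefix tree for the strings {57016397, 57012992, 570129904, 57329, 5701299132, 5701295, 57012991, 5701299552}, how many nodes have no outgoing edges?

7

Leaves are exactly the stored words that no other stored word extends.
Those words: "5701295", "570129904", "5701299132", "57012992", "5701299552", "57016397", "57329"
Leaf count: 7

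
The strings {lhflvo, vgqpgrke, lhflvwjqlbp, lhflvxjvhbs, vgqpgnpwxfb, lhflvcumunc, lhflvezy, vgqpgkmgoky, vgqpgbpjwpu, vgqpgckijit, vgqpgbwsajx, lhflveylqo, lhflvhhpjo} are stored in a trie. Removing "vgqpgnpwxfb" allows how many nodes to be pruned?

6

A node on "vgqpgnpwxfb"'s path can go only if nothing else ends at it or branches off below it.
The suffix "npwxfb" (6 nodes) is used only by "vgqpgnpwxfb"; the node for "vgqpg" still has the child "r", so pruning stops there.
Nodes removed: 6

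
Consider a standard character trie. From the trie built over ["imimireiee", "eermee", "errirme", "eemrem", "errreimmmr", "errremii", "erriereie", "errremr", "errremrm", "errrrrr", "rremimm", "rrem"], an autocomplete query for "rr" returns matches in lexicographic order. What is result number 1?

Words with prefix "rr", in lexicographic order: "rrem", "rremimm"
Position 1: rrem

rrem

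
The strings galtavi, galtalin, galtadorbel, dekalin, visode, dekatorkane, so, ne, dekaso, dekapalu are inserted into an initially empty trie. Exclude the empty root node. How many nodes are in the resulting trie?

46

Count nodes per top-level branch (shared prefixes stored once):
  'd'-branch (dekalin, dekapalu, dekaso, dekatorkane): 20 nodes
  'g'-branch (galtadorbel, galtalin, galtavi): 16 nodes
  'n'-branch (ne): 2 nodes
  's'-branch (so): 2 nodes
  'v'-branch (visode): 6 nodes
Sum: 46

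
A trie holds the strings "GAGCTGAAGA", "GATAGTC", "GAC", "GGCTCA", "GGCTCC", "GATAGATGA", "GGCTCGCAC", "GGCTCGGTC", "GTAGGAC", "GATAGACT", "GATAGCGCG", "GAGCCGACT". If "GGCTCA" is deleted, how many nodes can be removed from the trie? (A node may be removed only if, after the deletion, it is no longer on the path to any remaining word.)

A node on "GGCTCA"'s path can go only if nothing else ends at it or branches off below it.
The suffix "A" (1 node) is used only by "GGCTCA"; the node for "GGCTC" still has the child "C", so pruning stops there.
Nodes removed: 1

1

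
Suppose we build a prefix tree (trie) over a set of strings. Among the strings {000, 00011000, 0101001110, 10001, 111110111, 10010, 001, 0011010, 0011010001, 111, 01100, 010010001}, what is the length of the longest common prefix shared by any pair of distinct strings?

7

Look for the deepest trie node that still has at least two words in its subtree.
"0011010" and "0011010001" agree on "0011010" (7 characters) before diverging; nothing deeper is shared.
Longest shared-prefix length: 7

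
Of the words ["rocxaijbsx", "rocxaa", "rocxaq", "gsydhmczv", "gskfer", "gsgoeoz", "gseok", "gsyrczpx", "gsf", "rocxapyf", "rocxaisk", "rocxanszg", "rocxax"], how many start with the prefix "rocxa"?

7

Traverse to the node for "rocxa", then collect every word in that subtree.
Words under "rocxa": rocxaa, rocxaijbsx, rocxaisk, rocxanszg, rocxapyf, rocxaq, rocxax
Count: 7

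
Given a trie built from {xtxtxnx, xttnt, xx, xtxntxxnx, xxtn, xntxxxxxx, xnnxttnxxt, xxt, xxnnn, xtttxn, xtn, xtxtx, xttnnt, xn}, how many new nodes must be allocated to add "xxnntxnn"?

4

The longest prefix of "xxnntxnn" already in the trie is "xxnn" (length 4).
So 8 − 4 = 4 new nodes.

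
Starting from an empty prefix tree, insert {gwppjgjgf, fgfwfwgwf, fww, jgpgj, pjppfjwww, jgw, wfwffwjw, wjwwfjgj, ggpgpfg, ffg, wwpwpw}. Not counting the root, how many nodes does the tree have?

Insert word by word; a character creates a node only if that edge doesn't already exist:
  "gwppjgjgf" → 9 new (g, w, p, p, j, g, j, g, f)
  "fgfwfwgwf" → 9 new (f, g, f, w, f, w, g, w, f)
  "fww" → prefix "f" already present; 2 new (w, w)
  "jgpgj" → 5 new (j, g, p, g, j)
  "pjppfjwww" → 9 new (p, j, p, p, f, j, w, w, w)
  "jgw" → prefix "jg" already present; 1 new (w)
  "wfwffwjw" → 8 new (w, f, w, f, f, w, j, w)
  "wjwwfjgj" → prefix "w" already present; 7 new (j, w, w, f, j, g, j)
  "ggpgpfg" → prefix "g" already present; 6 new (g, p, g, p, f, g)
  "ffg" → prefix "f" already present; 2 new (f, g)
  "wwpwpw" → prefix "w" already present; 5 new (w, p, w, p, w)
Total nodes = 9 + 9 + 2 + 5 + 9 + 1 + 8 + 7 + 6 + 2 + 5 = 63

63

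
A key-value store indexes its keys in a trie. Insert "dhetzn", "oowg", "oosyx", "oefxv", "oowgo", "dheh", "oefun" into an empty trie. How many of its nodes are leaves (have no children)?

6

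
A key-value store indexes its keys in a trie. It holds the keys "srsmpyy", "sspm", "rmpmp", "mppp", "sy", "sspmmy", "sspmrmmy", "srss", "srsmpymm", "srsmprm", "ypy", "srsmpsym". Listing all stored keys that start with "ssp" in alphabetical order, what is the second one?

sspmmy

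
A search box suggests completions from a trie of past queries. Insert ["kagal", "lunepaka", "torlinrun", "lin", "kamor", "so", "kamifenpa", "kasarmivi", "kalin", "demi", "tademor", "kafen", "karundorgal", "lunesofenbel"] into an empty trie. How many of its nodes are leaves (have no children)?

Leaves are exactly the stored words that no other stored word extends.
Those words: "demi", "kafen", "kagal", "kalin", "kamifenpa", "kamor", "karundorgal", "kasarmivi", "lin", "lunepaka", "lunesofenbel", "so", "tademor", "torlinrun"
Leaf count: 14

14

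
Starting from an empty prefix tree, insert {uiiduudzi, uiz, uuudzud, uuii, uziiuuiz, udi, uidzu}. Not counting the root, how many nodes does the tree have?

30

Trie structure (* marks end of a word):
(root)
└─ u
   ├─ d
   │  └─ i *
   ├─ i
   │  ├─ d
   │  │  └─ z
   │  │     └─ u *
   │  ├─ i
   │  │  └─ d
   │  │     └─ u
   │  │        └─ u
   │  │           └─ d
   │  │              └─ z
   │  │                 └─ i *
   │  └─ z *
   ├─ u
   │  ├─ i
   │  │  └─ i *
   │  └─ u
   │     └─ d
   │        └─ z
   │           └─ u
   │              └─ d *
   └─ z
      └─ i
         └─ i
            └─ u
               └─ u
                  └─ i
                     └─ z *
Counting every labelled node above: 30.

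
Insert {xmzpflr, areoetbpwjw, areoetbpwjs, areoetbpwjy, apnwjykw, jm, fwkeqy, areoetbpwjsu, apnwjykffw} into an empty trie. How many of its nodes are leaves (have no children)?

Leaves are exactly the stored words that no other stored word extends.
Those words: "apnwjykffw", "apnwjykw", "areoetbpwjsu", "areoetbpwjw", "areoetbpwjy", "fwkeqy", "jm", "xmzpflr"
Leaf count: 8

8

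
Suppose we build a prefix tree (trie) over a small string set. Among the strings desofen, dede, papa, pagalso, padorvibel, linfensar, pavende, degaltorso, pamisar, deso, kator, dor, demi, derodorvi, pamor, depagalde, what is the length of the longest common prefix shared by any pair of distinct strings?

4

Equivalently: take the maximum, over all pairs, of their longest common prefix length.
"deso" and "desofen" agree on "deso" (4 characters) before diverging; nothing deeper is shared.
Longest shared-prefix length: 4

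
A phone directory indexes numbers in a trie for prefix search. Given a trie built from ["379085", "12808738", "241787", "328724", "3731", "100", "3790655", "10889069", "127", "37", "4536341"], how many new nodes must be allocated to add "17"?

1

The longest prefix of "17" already in the trie is "1" (length 1).
Each of the 1 remaining characters creates one node.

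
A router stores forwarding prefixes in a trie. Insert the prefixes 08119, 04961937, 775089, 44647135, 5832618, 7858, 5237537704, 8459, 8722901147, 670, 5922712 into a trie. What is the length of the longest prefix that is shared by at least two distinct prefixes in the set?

The deepest shared node is where two words last agree before diverging.
e.g. "04961937" and "08119" share the prefix "0" of length 1; no pair shares a longer one.
Longest shared-prefix length: 1

1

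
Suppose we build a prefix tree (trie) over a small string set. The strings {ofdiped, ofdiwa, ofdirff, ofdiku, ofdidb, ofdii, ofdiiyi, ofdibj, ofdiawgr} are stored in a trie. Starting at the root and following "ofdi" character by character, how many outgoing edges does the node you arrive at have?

Walk "ofdi" from the root, arriving at one node.
Distinct next characters after "ofdi": a, b, d, i, k, p, r, w.
That node has 8 child edges.

8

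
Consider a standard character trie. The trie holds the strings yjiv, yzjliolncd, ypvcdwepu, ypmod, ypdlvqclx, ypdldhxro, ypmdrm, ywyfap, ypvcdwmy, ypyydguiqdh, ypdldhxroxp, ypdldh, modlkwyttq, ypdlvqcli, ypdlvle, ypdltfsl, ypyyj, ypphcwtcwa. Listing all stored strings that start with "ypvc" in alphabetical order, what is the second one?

ypvcdwmy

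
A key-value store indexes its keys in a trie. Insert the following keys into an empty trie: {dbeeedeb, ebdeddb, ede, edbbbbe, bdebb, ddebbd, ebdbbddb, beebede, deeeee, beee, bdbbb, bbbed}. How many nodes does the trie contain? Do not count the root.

56

For each word, the new-node count is its length minus the longest prefix already in the trie:
  "dbeeedeb" → 8 new (d, b, e, e, e, d, e, b)
  "ebdeddb" → 7 new (e, b, d, e, d, d, b)
  "ede" → prefix "e" already present; 2 new (d, e)
  "edbbbbe" → prefix "ed" already present; 5 new (b, b, b, b, e)
  "bdebb" → 5 new (b, d, e, b, b)
  "ddebbd" → prefix "d" already present; 5 new (d, e, b, b, d)
  "ebdbbddb" → prefix "ebd" already present; 5 new (b, b, d, d, b)
  "beebede" → prefix "b" already present; 6 new (e, e, b, e, d, e)
  "deeeee" → prefix "d" already present; 5 new (e, e, e, e, e)
  "beee" → prefix "bee" already present; 1 new (e)
  "bdbbb" → prefix "bd" already present; 3 new (b, b, b)
  "bbbed" → prefix "b" already present; 4 new (b, b, e, d)
Total nodes = 8 + 7 + 2 + 5 + 5 + 5 + 5 + 6 + 5 + 1 + 3 + 4 = 56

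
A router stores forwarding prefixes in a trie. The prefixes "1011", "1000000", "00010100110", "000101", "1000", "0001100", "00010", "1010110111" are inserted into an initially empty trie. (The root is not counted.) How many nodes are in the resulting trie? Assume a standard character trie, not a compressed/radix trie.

Trace insertions, counting only characters that open a new branch:
  "1011" → 4 new (1, 0, 1, 1)
  "1000000" → prefix "10" already present; 5 new (0, 0, 0, 0, 0)
  "00010100110" → 11 new (0, 0, 0, 1, 0, 1, 0, 0, 1, 1, 0)
  "000101" → prefix "000101" already present; 0 new (none)
  "1000" → prefix "1000" already present; 0 new (none)
  "0001100" → prefix "0001" already present; 3 new (1, 0, 0)
  "00010" → prefix "00010" already present; 0 new (none)
  "1010110111" → prefix "101" already present; 7 new (0, 1, 1, 0, 1, 1, 1)
Total nodes = 4 + 5 + 11 + 0 + 0 + 3 + 0 + 7 = 30

30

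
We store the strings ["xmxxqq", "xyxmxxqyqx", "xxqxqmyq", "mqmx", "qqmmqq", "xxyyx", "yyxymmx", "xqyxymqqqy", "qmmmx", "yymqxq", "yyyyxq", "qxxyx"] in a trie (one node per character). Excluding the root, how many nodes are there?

67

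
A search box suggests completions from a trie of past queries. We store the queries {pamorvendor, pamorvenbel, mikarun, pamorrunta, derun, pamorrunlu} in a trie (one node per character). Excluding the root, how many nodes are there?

33

Trie structure (* marks end of a word):
(root)
├─ d
│  └─ e
│     └─ r
│        └─ u
│           └─ n *
├─ m
│  └─ i
│     └─ k
│        └─ a
│           └─ r
│              └─ u
│                 └─ n *
└─ p
   └─ a
      └─ m
         └─ o
            └─ r
               ├─ r
               │  └─ u
               │     └─ n
               │        ├─ l
               │        │  └─ u *
               │        └─ t
               │           └─ a *
               └─ v
                  └─ e
                     └─ n
                        ├─ b
                        │  └─ e
                        │     └─ l *
                        └─ d
                           └─ o
                              └─ r *
Counting every labelled node above: 33.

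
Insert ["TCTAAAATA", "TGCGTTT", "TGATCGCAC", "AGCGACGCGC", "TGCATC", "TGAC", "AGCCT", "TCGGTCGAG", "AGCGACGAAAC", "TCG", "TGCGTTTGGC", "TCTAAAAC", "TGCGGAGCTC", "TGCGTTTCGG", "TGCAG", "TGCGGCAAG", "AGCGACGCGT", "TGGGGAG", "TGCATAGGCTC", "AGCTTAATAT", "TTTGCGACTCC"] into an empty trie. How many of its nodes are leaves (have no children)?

19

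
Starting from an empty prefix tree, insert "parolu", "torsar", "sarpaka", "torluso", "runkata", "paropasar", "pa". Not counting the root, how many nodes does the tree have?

For each word, the new-node count is its length minus the longest prefix already in the trie:
  "parolu" → 6 new (p, a, r, o, l, u)
  "torsar" → 6 new (t, o, r, s, a, r)
  "sarpaka" → 7 new (s, a, r, p, a, k, a)
  "torluso" → prefix "tor" already present; 4 new (l, u, s, o)
  "runkata" → 7 new (r, u, n, k, a, t, a)
  "paropasar" → prefix "paro" already present; 5 new (p, a, s, a, r)
  "pa" → prefix "pa" already present; 0 new (none)
Total nodes = 6 + 6 + 7 + 4 + 7 + 5 + 0 = 35

35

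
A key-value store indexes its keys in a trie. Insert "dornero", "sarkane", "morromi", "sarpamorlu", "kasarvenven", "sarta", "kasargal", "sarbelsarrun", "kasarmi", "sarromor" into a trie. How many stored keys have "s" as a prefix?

Walk to "s"; the words in its subtree are exactly those with that prefix.
Matches: "sarbelsarrun", "sarkane", "sarpamorlu", "sarromor", "sarta"
Count: 5

5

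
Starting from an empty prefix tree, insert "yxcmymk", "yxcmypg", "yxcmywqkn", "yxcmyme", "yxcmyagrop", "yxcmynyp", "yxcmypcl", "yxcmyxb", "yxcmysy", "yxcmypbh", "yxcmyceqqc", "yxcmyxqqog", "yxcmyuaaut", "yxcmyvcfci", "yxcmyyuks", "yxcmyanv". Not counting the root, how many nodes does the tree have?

Trace insertions, counting only characters that open a new branch:
  "yxcmymk" → 7 new (y, x, c, m, y, m, k)
  "yxcmypg" → prefix "yxcmy" already present; 2 new (p, g)
  "yxcmywqkn" → prefix "yxcmy" already present; 4 new (w, q, k, n)
  "yxcmyme" → prefix "yxcmym" already present; 1 new (e)
  "yxcmyagrop" → prefix "yxcmy" already present; 5 new (a, g, r, o, p)
  "yxcmynyp" → prefix "yxcmy" already present; 3 new (n, y, p)
  "yxcmypcl" → prefix "yxcmyp" already present; 2 new (c, l)
  "yxcmyxb" → prefix "yxcmy" already present; 2 new (x, b)
  "yxcmysy" → prefix "yxcmy" already present; 2 new (s, y)
  "yxcmypbh" → prefix "yxcmyp" already present; 2 new (b, h)
  "yxcmyceqqc" → prefix "yxcmy" already present; 5 new (c, e, q, q, c)
  "yxcmyxqqog" → prefix "yxcmyx" already present; 4 new (q, q, o, g)
  "yxcmyuaaut" → prefix "yxcmy" already present; 5 new (u, a, a, u, t)
  "yxcmyvcfci" → prefix "yxcmy" already present; 5 new (v, c, f, c, i)
  "yxcmyyuks" → prefix "yxcmy" already present; 4 new (y, u, k, s)
  "yxcmyanv" → prefix "yxcmya" already present; 2 new (n, v)
Total nodes = 7 + 2 + 4 + 1 + 5 + 3 + 2 + 2 + 2 + 2 + 5 + 4 + 5 + 5 + 4 + 2 = 55

55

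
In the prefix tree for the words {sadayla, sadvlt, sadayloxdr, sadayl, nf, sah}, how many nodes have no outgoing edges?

Leaves are exactly the stored words that no other stored word extends.
Those words: "nf", "sadayla", "sadayloxdr", "sadvlt", "sah"
Leaf count: 5

5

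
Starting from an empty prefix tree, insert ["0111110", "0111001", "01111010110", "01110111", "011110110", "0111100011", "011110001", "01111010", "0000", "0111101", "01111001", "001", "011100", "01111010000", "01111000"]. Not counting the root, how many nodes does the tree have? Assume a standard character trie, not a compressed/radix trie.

33

Trace insertions, counting only characters that open a new branch:
  "0111110" → 7 new (0, 1, 1, 1, 1, 1, 0)
  "0111001" → prefix "0111" already present; 3 new (0, 0, 1)
  "01111010110" → prefix "01111" already present; 6 new (0, 1, 0, 1, 1, 0)
  "01110111" → prefix "01110" already present; 3 new (1, 1, 1)
  "011110110" → prefix "0111101" already present; 2 new (1, 0)
  "0111100011" → prefix "011110" already present; 4 new (0, 0, 1, 1)
  "011110001" → prefix "011110001" already present; 0 new (none)
  "01111010" → prefix "01111010" already present; 0 new (none)
  "0000" → prefix "0" already present; 3 new (0, 0, 0)
  "0111101" → prefix "0111101" already present; 0 new (none)
  "01111001" → prefix "0111100" already present; 1 new (1)
  "001" → prefix "00" already present; 1 new (1)
  "011100" → prefix "011100" already present; 0 new (none)
  "01111010000" → prefix "01111010" already present; 3 new (0, 0, 0)
  "01111000" → prefix "01111000" already present; 0 new (none)
Total nodes = 7 + 3 + 6 + 3 + 2 + 4 + 0 + 0 + 3 + 0 + 1 + 1 + 0 + 3 + 0 = 33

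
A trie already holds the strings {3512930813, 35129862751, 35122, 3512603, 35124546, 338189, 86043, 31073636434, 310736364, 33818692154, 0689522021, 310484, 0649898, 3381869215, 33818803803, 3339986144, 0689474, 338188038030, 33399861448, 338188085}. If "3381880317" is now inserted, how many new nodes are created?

2

The longest prefix of "3381880317" already in the trie is "33818803" (length 8).
New nodes needed: |"3381880317"| − 8 = 10 − 8 = 2.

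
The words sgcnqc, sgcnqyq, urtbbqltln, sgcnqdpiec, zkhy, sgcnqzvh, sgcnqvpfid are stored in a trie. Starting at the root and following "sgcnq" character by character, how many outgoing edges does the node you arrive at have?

5

Follow the path "sgcnq" to its node, then look at its outgoing edges.
Distinct next characters after "sgcnq": c, d, v, y, z.
That node has 5 child edges.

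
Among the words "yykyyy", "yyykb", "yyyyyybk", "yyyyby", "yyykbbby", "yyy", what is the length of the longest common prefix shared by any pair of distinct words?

Look for the deepest trie node that still has at least two words in its subtree.
e.g. "yyykb" and "yyykbbby" share the prefix "yyykb" of length 5; no pair shares a longer one.
Longest shared-prefix length: 5

5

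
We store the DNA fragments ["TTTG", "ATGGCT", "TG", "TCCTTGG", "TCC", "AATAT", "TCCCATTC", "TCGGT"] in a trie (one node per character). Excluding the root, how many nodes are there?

29

Count nodes per top-level branch (shared prefixes stored once):
  'A'-branch (AATAT, ATGGCT): 10 nodes
  'T'-branch (TCC, TCCCATTC, TCCTTGG, TCGGT, TG, TTTG): 19 nodes
Sum: 29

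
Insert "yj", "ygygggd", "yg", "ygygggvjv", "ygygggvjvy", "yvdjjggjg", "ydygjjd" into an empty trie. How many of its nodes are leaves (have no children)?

5

Leaves are exactly the stored words that no other stored word extends.
Those words: "ydygjjd", "ygygggd", "ygygggvjvy", "yj", "yvdjjggjg"
Leaf count: 5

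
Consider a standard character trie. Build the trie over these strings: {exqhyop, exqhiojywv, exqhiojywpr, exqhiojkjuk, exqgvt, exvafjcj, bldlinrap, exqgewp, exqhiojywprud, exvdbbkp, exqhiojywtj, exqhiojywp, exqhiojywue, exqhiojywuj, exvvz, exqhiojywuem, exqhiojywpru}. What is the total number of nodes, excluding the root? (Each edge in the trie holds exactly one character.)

55

Insert word by word; a character creates a node only if that edge doesn't already exist:
  "exqhyop" → 7 new (e, x, q, h, y, o, p)
  "exqhiojywv" → prefix "exqh" already present; 6 new (i, o, j, y, w, v)
  "exqhiojywpr" → prefix "exqhiojyw" already present; 2 new (p, r)
  "exqhiojkjuk" → prefix "exqhioj" already present; 4 new (k, j, u, k)
  "exqgvt" → prefix "exq" already present; 3 new (g, v, t)
  "exvafjcj" → prefix "ex" already present; 6 new (v, a, f, j, c, j)
  "bldlinrap" → 9 new (b, l, d, l, i, n, r, a, p)
  "exqgewp" → prefix "exqg" already present; 3 new (e, w, p)
  "exqhiojywprud" → prefix "exqhiojywpr" already present; 2 new (u, d)
  "exvdbbkp" → prefix "exv" already present; 5 new (d, b, b, k, p)
  "exqhiojywtj" → prefix "exqhiojyw" already present; 2 new (t, j)
  "exqhiojywp" → prefix "exqhiojywp" already present; 0 new (none)
  "exqhiojywue" → prefix "exqhiojyw" already present; 2 new (u, e)
  "exqhiojywuj" → prefix "exqhiojywu" already present; 1 new (j)
  "exvvz" → prefix "exv" already present; 2 new (v, z)
  "exqhiojywuem" → prefix "exqhiojywue" already present; 1 new (m)
  "exqhiojywpru" → prefix "exqhiojywpru" already present; 0 new (none)
Total nodes = 7 + 6 + 2 + 4 + 3 + 6 + 9 + 3 + 2 + 5 + 2 + 0 + 2 + 1 + 2 + 1 + 0 = 55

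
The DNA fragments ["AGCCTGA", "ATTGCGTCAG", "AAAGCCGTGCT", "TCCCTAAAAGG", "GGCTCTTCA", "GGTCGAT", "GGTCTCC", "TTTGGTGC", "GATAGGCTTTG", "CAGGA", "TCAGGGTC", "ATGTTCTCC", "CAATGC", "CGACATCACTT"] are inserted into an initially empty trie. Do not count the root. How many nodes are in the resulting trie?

103

Count nodes per top-level branch (shared prefixes stored once):
  'A'-branch (AAAGCCGTGCT, AGCCTGA, ATGTTCTCC, ATTGCGTCAG): 33 nodes
  'C'-branch (CAATGC, CAGGA, CGACATCACTT): 19 nodes
  'G'-branch (GATAGGCTTTG, GGCTCTTCA, GGTCGAT, GGTCTCC): 27 nodes
  'T'-branch (TCAGGGTC, TCCCTAAAAGG, TTTGGTGC): 24 nodes
Sum: 103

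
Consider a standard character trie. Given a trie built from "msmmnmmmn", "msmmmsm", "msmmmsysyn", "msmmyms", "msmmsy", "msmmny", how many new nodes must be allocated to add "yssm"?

4

"yssm" shares no prefix with any stored word, so all 4 characters open new nodes.
4 − 0 = 4 new nodes.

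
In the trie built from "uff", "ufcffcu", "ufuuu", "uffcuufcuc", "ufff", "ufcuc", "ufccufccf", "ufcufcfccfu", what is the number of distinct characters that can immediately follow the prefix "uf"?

3

The children of the "uf" node are the distinct next characters among strings starting with "uf".
Distinct next characters after "uf": c, f, u.
That node has 3 child edges.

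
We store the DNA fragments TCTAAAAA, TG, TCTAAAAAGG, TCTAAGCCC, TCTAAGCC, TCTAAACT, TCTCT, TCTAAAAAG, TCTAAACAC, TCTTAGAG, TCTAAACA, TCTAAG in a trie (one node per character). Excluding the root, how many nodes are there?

26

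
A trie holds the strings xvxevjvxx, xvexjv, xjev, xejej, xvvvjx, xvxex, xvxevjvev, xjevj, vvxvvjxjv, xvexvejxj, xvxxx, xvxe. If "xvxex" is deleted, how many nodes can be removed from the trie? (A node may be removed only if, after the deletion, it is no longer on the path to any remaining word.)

1

After clearing the end-marker at "xvxex", prune upward until reaching a node still needed by another word.
The suffix "x" (1 node) is used only by "xvxex"; the node for "xvxe" still has the child "v", so pruning stops there.
Nodes removed: 1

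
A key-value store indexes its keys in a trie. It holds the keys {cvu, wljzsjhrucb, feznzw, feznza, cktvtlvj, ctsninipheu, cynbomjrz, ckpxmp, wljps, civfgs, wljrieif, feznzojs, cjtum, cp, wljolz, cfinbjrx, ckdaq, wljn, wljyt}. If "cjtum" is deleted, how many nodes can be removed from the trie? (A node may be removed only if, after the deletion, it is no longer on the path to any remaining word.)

After clearing the end-marker at "cjtum", prune upward until reaching a node still needed by another word.
The suffix "jtum" (4 nodes) is used only by "cjtum"; the node for "c" still has the child "v", so pruning stops there.
Nodes removed: 4

4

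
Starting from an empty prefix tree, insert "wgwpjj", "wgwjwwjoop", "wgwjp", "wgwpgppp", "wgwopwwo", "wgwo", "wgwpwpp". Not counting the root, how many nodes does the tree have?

Trace insertions, counting only characters that open a new branch:
  "wgwpjj" → 6 new (w, g, w, p, j, j)
  "wgwjwwjoop" → prefix "wgw" already present; 7 new (j, w, w, j, o, o, p)
  "wgwjp" → prefix "wgwj" already present; 1 new (p)
  "wgwpgppp" → prefix "wgwp" already present; 4 new (g, p, p, p)
  "wgwopwwo" → prefix "wgw" already present; 5 new (o, p, w, w, o)
  "wgwo" → prefix "wgwo" already present; 0 new (none)
  "wgwpwpp" → prefix "wgwp" already present; 3 new (w, p, p)
Total nodes = 6 + 7 + 1 + 4 + 5 + 0 + 3 = 26

26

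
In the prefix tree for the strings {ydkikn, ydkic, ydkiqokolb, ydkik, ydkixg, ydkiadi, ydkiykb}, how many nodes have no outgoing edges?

6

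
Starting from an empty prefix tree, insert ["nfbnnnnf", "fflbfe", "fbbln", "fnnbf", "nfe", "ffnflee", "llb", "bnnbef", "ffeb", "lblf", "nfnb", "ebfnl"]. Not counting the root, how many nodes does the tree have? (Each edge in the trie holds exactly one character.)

49

For each word, the new-node count is its length minus the longest prefix already in the trie:
  "nfbnnnnf" → 8 new (n, f, b, n, n, n, n, f)
  "fflbfe" → 6 new (f, f, l, b, f, e)
  "fbbln" → prefix "f" already present; 4 new (b, b, l, n)
  "fnnbf" → prefix "f" already present; 4 new (n, n, b, f)
  "nfe" → prefix "nf" already present; 1 new (e)
  "ffnflee" → prefix "ff" already present; 5 new (n, f, l, e, e)
  "llb" → 3 new (l, l, b)
  "bnnbef" → 6 new (b, n, n, b, e, f)
  "ffeb" → prefix "ff" already present; 2 new (e, b)
  "lblf" → prefix "l" already present; 3 new (b, l, f)
  "nfnb" → prefix "nf" already present; 2 new (n, b)
  "ebfnl" → 5 new (e, b, f, n, l)
Total nodes = 8 + 6 + 4 + 4 + 1 + 5 + 3 + 6 + 2 + 3 + 2 + 5 = 49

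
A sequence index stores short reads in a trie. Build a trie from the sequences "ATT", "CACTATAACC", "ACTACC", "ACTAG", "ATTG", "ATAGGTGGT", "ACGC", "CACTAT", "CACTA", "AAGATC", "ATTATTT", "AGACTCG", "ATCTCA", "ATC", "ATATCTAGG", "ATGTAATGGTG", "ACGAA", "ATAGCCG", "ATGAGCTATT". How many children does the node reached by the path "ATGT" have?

The children of the "ATGT" node are the distinct next characters among strings starting with "ATGT".
Distinct next characters after "ATGT": A.
That node has 1 child edge.

1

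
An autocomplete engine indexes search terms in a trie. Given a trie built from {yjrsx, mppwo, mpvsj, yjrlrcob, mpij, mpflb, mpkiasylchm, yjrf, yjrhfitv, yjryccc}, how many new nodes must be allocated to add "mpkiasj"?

The longest prefix of "mpkiasj" already in the trie is "mpkias" (length 6).
New nodes needed: |"mpkiasj"| − 6 = 7 − 6 = 1.

1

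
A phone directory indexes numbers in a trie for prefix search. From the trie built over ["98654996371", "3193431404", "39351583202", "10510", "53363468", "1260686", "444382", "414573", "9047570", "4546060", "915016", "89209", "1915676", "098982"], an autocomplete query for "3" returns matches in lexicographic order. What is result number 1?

3193431404

DFS of the "3" subtree visits, in order: "3193431404", "39351583202"
Position 1: 3193431404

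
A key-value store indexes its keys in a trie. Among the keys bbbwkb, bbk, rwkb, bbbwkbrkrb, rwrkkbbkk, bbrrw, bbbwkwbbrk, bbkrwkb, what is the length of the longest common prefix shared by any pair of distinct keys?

6

Equivalently: take the maximum, over all pairs, of their longest common prefix length.
e.g. "bbbwkb" and "bbbwkbrkrb" share the prefix "bbbwkb" of length 6; no pair shares a longer one.
Longest shared-prefix length: 6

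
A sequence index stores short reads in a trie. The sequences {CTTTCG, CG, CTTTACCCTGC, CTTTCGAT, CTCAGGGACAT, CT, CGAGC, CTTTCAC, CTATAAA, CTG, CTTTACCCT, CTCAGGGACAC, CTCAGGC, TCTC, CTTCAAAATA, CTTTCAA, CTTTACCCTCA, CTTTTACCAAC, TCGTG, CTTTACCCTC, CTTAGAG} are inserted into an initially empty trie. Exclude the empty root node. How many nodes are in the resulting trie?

66

Count nodes per top-level branch (shared prefixes stored once):
  'C'-branch (CG, CGAGC, CT, CTATAAA, CTCAGGC, CTCAGGGACAC, CTCAGGGACAT, CTG, CTTAGAG, CTTCAAAATA, CTTTACCCT, CTTTACCCTC, CTTTACCCTCA, CTTTACCCTGC, CTTTCAA, CTTTCAC, CTTTCG, CTTTCGAT, CTTTTACCAAC): 59 nodes
  'T'-branch (TCGTG, TCTC): 7 nodes
Sum: 66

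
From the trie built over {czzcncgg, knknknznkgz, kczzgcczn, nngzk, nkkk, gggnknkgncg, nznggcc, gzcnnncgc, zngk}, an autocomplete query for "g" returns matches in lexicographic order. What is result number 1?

gggnknkgncg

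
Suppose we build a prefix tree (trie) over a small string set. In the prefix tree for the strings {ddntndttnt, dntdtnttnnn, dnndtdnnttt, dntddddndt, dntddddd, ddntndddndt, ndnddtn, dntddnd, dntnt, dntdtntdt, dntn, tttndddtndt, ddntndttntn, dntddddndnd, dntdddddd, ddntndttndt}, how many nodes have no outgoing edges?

Leaves are exactly the stored words that no other stored word extends.
Those words: "ddntndddndt", "ddntndttndt", "ddntndttntn", "dnndtdnnttt", "dntdddddd", "dntddddndnd", "dntddddndt", "dntddnd", "dntdtntdt", "dntdtnttnnn", "dntnt", "ndnddtn", "tttndddtndt"
Leaf count: 13

13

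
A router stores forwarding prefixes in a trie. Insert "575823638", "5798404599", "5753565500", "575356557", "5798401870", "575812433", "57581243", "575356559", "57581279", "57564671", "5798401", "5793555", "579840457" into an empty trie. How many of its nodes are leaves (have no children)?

A leaf is a node with no children — equivalently, the end of a word that is not a proper prefix of any other stored word.
Those words: "5753565500", "575356557", "575356559", "57564671", "575812433", "57581279", "575823638", "5793555", "5798401870", "579840457", "5798404599"
Leaf count: 11

11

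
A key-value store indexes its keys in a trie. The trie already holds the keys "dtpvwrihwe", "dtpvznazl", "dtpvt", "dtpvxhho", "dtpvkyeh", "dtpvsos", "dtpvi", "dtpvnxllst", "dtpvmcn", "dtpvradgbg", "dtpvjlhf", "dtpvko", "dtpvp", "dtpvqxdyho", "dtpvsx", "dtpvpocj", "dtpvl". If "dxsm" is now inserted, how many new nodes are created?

"d" is already a path in the trie; the remaining "xsm" must be added.
New nodes needed: |"dxsm"| − 1 = 4 − 1 = 3.

3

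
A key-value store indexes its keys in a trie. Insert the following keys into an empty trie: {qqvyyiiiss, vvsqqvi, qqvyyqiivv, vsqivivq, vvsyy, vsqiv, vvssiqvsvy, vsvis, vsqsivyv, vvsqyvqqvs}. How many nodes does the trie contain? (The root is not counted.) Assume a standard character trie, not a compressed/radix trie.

Insert word by word; a character creates a node only if that edge doesn't already exist:
  "qqvyyiiiss" → 10 new (q, q, v, y, y, i, i, i, s, s)
  "vvsqqvi" → 7 new (v, v, s, q, q, v, i)
  "qqvyyqiivv" → prefix "qqvyy" already present; 5 new (q, i, i, v, v)
  "vsqivivq" → prefix "v" already present; 7 new (s, q, i, v, i, v, q)
  "vvsyy" → prefix "vvs" already present; 2 new (y, y)
  "vsqiv" → prefix "vsqiv" already present; 0 new (none)
  "vvssiqvsvy" → prefix "vvs" already present; 7 new (s, i, q, v, s, v, y)
  "vsvis" → prefix "vs" already present; 3 new (v, i, s)
  "vsqsivyv" → prefix "vsq" already present; 5 new (s, i, v, y, v)
  "vvsqyvqqvs" → prefix "vvsq" already present; 6 new (y, v, q, q, v, s)
Total nodes = 10 + 7 + 5 + 7 + 2 + 0 + 7 + 3 + 5 + 6 = 52

52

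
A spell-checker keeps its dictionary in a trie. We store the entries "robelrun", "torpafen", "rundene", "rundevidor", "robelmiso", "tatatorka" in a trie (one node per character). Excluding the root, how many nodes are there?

39

Trie structure (* marks end of a word):
(root)
├─ r
│  ├─ o
│  │  └─ b
│  │     └─ e
│  │        └─ l
│  │           ├─ m
│  │           │  └─ i
│  │           │     └─ s
│  │           │        └─ o *
│  │           └─ r
│  │              └─ u
│  │                 └─ n *
│  └─ u
│     └─ n
│        └─ d
│           └─ e
│              ├─ n
│              │  └─ e *
│              └─ v
│                 └─ i
│                    └─ d
│                       └─ o
│                          └─ r *
└─ t
   ├─ a
   │  └─ t
   │     └─ a
   │        └─ t
   │           └─ o
   │              └─ r
   │                 └─ k
   │                    └─ a *
   └─ o
      └─ r
         └─ p
            └─ a
               └─ f
                  └─ e
                     └─ n *
Counting every labelled node above: 39.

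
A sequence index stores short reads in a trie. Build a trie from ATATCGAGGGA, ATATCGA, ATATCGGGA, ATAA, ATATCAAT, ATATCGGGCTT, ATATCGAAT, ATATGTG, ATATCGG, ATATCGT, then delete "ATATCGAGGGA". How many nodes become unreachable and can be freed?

After clearing the end-marker at "ATATCGAGGGA", prune upward until reaching a node still needed by another word.
The suffix "GGGA" (4 nodes) is used only by "ATATCGAGGGA"; the node for "ATATCGA" still has the child "A", so pruning stops there.
Nodes removed: 4

4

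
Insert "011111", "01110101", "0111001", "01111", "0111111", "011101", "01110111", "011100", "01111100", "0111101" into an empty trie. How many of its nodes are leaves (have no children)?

6

Leaves are exactly the stored words that no other stored word extends.
Those words: "0111001", "01110101", "01110111", "0111101", "01111100", "0111111"
Leaf count: 6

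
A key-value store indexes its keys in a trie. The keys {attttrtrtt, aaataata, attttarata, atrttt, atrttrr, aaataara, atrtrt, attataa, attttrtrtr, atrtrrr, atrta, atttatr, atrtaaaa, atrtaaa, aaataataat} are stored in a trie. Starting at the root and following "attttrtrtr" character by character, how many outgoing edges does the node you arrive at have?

0

Follow the path "attttrtrtr" to its node, then look at its outgoing edges.
No stored string extends past "attttrtrtr".
That node has 0 child edges.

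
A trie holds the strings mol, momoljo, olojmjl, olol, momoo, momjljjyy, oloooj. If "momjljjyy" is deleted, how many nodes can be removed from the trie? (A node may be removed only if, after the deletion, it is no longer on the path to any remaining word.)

A node on "momjljjyy"'s path can go only if nothing else ends at it or branches off below it.
The suffix "jljjyy" (6 nodes) is used only by "momjljjyy"; the node for "mom" still has the child "o", so pruning stops there.
Nodes removed: 6

6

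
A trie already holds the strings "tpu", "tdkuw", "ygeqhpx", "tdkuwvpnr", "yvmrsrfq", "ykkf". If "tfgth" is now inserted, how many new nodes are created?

4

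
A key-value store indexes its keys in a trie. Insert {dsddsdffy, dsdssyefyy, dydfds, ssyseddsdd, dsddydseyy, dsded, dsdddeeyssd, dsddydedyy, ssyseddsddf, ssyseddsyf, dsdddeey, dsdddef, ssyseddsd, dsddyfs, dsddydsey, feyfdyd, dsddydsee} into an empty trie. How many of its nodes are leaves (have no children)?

13

Leaves are exactly the stored words that no other stored word extends.
Those words: "dsdddeeyssd", "dsdddef", "dsddsdffy", "dsddydedyy", "dsddydsee", "dsddydseyy", "dsddyfs", "dsded", "dsdssyefyy", "dydfds", "feyfdyd", "ssyseddsddf", "ssyseddsyf"
Leaf count: 13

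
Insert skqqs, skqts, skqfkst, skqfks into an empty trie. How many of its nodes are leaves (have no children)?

3

Leaves are exactly the stored words that no other stored word extends.
Those words: "skqfkst", "skqqs", "skqts"
Leaf count: 3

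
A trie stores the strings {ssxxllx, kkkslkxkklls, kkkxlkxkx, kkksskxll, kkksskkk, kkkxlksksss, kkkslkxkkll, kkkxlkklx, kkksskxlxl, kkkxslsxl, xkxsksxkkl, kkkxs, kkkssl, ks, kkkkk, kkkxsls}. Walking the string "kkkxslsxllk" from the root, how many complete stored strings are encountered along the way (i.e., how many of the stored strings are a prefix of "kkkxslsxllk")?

3

Walk "kkkxslsxllk" from the root; an end-of-word marker is hit whenever a stored word is a prefix of "kkkxslsxllk".
Prefixes of the query that are stored words: "kkkxs", "kkkxsls", "kkkxslsxl"
Count: 3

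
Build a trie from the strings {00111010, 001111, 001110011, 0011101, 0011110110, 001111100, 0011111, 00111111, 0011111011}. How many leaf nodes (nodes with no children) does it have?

6

Leaves are exactly the stored words that no other stored word extends.
Those words: "001110011", "00111010", "0011110110", "001111100", "0011111011", "00111111"
Leaf count: 6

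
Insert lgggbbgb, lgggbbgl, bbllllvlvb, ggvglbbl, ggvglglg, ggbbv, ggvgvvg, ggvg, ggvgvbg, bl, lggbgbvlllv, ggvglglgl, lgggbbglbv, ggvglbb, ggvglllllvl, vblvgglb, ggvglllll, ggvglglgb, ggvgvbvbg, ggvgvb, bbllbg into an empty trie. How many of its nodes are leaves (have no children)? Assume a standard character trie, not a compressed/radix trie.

Leaves are exactly the stored words that no other stored word extends.
Those words: "bbllbg", "bbllllvlvb", "bl", "ggbbv", "ggvglbbl", "ggvglglgb", "ggvglglgl", "ggvglllllvl", "ggvgvbg", "ggvgvbvbg", "ggvgvvg", "lggbgbvlllv", "lgggbbgb", "lgggbbglbv", "vblvgglb"
Leaf count: 15

15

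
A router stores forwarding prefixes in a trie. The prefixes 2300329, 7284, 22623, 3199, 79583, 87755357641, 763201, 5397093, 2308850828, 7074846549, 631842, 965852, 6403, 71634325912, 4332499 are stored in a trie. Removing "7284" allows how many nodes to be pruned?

3

After clearing the end-marker at "7284", prune upward until reaching a node still needed by another word.
The suffix "284" (3 nodes) is used only by "7284"; the node for "7" still has the child "9", so pruning stops there.
Nodes removed: 3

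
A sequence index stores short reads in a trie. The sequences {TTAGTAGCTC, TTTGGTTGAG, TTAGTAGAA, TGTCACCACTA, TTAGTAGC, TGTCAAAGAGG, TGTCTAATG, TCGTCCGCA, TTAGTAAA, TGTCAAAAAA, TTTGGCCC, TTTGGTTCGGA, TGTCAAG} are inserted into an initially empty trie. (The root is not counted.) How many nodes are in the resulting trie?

62

Trace insertions, counting only characters that open a new branch:
  "TTAGTAGCTC" → 10 new (T, T, A, G, T, A, G, C, T, C)
  "TTTGGTTGAG" → prefix "TT" already present; 8 new (T, G, G, T, T, G, A, G)
  "TTAGTAGAA" → prefix "TTAGTAG" already present; 2 new (A, A)
  "TGTCACCACTA" → prefix "T" already present; 10 new (G, T, C, A, C, C, A, C, T, A)
  "TTAGTAGC" → prefix "TTAGTAGC" already present; 0 new (none)
  "TGTCAAAGAGG" → prefix "TGTCA" already present; 6 new (A, A, G, A, G, G)
  "TGTCTAATG" → prefix "TGTC" already present; 5 new (T, A, A, T, G)
  "TCGTCCGCA" → prefix "T" already present; 8 new (C, G, T, C, C, G, C, A)
  "TTAGTAAA" → prefix "TTAGTA" already present; 2 new (A, A)
  "TGTCAAAAAA" → prefix "TGTCAAA" already present; 3 new (A, A, A)
  "TTTGGCCC" → prefix "TTTGG" already present; 3 new (C, C, C)
  "TTTGGTTCGGA" → prefix "TTTGGTT" already present; 4 new (C, G, G, A)
  "TGTCAAG" → prefix "TGTCAA" already present; 1 new (G)
Total nodes = 10 + 8 + 2 + 10 + 0 + 6 + 5 + 8 + 2 + 3 + 3 + 4 + 1 = 62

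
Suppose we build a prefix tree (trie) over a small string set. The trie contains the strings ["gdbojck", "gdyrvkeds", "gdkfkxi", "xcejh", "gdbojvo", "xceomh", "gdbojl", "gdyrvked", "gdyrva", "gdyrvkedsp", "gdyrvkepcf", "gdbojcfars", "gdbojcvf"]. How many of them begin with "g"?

11

Walk to "g"; the words in its subtree are exactly those with that prefix.
Matches: "gdbojcfars", "gdbojck", "gdbojcvf", "gdbojl", "gdbojvo", "gdkfkxi", "gdyrva", "gdyrvked", "gdyrvkeds", "gdyrvkedsp", "gdyrvkepcf"
Count: 11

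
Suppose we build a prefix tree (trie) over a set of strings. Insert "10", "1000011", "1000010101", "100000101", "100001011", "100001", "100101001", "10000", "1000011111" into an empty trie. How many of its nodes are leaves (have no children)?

5

Leaves are exactly the stored words that no other stored word extends.
Those words: "100000101", "1000010101", "100001011", "1000011111", "100101001"
Leaf count: 5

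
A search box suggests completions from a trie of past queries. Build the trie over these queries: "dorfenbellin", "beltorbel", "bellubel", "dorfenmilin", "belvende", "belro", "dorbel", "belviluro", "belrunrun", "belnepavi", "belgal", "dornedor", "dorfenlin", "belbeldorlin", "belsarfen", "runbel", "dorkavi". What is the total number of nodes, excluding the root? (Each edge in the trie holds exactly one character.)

93

Trace insertions, counting only characters that open a new branch:
  "dorfenbellin" → 12 new (d, o, r, f, e, n, b, e, l, l, i, n)
  "beltorbel" → 9 new (b, e, l, t, o, r, b, e, l)
  "bellubel" → prefix "bel" already present; 5 new (l, u, b, e, l)
  "dorfenmilin" → prefix "dorfen" already present; 5 new (m, i, l, i, n)
  "belvende" → prefix "bel" already present; 5 new (v, e, n, d, e)
  "belro" → prefix "bel" already present; 2 new (r, o)
  "dorbel" → prefix "dor" already present; 3 new (b, e, l)
  "belviluro" → prefix "belv" already present; 5 new (i, l, u, r, o)
  "belrunrun" → prefix "belr" already present; 5 new (u, n, r, u, n)
  "belnepavi" → prefix "bel" already present; 6 new (n, e, p, a, v, i)
  "belgal" → prefix "bel" already present; 3 new (g, a, l)
  "dornedor" → prefix "dor" already present; 5 new (n, e, d, o, r)
  "dorfenlin" → prefix "dorfen" already present; 3 new (l, i, n)
  "belbeldorlin" → prefix "bel" already present; 9 new (b, e, l, d, o, r, l, i, n)
  "belsarfen" → prefix "bel" already present; 6 new (s, a, r, f, e, n)
  "runbel" → 6 new (r, u, n, b, e, l)
  "dorkavi" → prefix "dor" already present; 4 new (k, a, v, i)
Total nodes = 12 + 9 + 5 + 5 + 5 + 2 + 3 + 5 + 5 + 6 + 3 + 5 + 3 + 9 + 6 + 6 + 4 = 93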